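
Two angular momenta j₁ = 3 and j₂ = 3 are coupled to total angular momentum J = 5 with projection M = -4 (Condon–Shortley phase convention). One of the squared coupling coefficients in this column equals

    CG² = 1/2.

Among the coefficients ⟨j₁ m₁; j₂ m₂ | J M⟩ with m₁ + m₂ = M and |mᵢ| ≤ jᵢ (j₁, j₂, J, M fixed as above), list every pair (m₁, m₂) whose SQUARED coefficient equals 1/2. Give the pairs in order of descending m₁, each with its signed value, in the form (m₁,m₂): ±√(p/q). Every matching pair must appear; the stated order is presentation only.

Admissible pairs with m₁+m₂ = M = -4: (-3,-1), (-2,-2), (-1,-3)
  (m₁,m₂)=(-1,-3): CG² = 1/2, CG = +√(1/2)   ← matches the target
  (m₁,m₂)=(-2,-2): CG² = 0/1, CG = 0
  (m₁,m₂)=(-3,-1): CG² = 1/2, CG = −√(1/2)   ← matches the target
Pairs with CG² = 1/2: (-1,-3): +√(1/2); (-3,-1): −√(1/2)

(-1,-3): +√(1/2); (-3,-1): −√(1/2)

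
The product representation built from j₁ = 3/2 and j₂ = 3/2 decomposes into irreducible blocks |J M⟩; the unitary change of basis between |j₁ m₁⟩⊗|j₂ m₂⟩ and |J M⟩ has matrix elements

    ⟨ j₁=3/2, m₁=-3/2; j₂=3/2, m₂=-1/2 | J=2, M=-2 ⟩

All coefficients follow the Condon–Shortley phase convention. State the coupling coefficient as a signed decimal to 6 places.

√[5·1!2!2!/6! · 0!3!1!2!0!4!] = √(8)
  +(−1)^1/∏(1,0,2,0,0,2)! = -1/4  (running -1/4)
⟨..|..⟩ = √(8)·(-1/4) = -0.707107

−√(1/2) ≈ -0.707107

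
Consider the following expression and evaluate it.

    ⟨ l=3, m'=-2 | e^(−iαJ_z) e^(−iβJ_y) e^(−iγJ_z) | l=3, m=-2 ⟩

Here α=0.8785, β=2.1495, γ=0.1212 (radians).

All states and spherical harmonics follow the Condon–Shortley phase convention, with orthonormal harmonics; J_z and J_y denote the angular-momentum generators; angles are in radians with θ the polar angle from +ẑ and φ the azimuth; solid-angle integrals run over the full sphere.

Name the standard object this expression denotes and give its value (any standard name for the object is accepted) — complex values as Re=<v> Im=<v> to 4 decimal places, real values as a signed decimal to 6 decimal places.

This is a Wigner D-matrix element — the rotation-matrix element ⟨l m'| R(α,β,γ) |l m⟩ in the angular-momentum basis.
D^3_{-2,-2}(0.8785,2.1495,0.1212) = e^{-i·-2·0.8785}·d^3_{-2,-2}(2.1495)·e^{-i·-2·0.1212}. Compute d first:
With c≡cos(β/2)=0.475952 and s≡sin(β/2)=0.879471, N=[1·120·1·120]^{1/2}=120.000000
k: max(0,(-2)−(-2))=0 … min(3+(-2),3−(-2))=1
  k=0: (−1)^0·120.0000/(120)·0.4760^6·0.8795^0 = +0.011625
  k=1: (−1)^1·120.0000/(24)·0.4760^4·0.8795^2 = -0.198457
d^3_{-2,-2}(2.1495) = +0.011625 -0.198457 = -0.186832
Phases: e^{-i·(-2)·0.8785}=-0.185130+0.982714i, e^{-i·(-2)·0.1212}=+0.970765+0.240033i ⇒ D=+0.077648-0.169933i

Wigner D-matrix element, Re=0.0776 Im=-0.1699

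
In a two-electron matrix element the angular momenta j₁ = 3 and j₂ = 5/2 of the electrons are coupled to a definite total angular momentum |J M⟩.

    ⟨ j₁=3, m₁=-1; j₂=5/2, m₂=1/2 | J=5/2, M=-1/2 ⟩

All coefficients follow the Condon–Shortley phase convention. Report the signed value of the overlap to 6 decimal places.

+0.478091

triangle: 3!×3!×2!/9! = 72/362880
(j±m)!: 2!×4!×3!×2!×2!×3! = 6912
prefactor² = (2J+1)×Δ×N² = 288/35
  k=1: −1/(1!×2!×3!×2!×0!×0!) = -1/24
  k=2: +1/(2!×1!×2!×1!×1!×1!) = 1/4
  k=3: −1/(3!×0!×1!×0!×2!×2!) = -1/24
Σ = 1/6  ⇒  CG² = 288/35×(1/6)² = 8/35
CG = +√(8/35) = +0.478091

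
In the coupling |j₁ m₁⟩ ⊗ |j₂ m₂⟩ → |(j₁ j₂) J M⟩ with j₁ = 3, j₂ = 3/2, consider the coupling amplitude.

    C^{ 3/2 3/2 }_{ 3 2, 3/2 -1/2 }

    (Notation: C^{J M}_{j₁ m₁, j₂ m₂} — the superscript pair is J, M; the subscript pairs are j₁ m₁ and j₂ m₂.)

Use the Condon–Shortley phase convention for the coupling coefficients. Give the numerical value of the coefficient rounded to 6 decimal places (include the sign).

j₁+j₂−J=3  J+j₁−j₂=3  J−j₁+j₂=0  j₁+j₂+J+1=7
(j₁±m₁, j₂±m₂, J±M) = (5,1,1,2,3,0)
P² = 288/7
sum k=1..1:
  [1] −1/12 = -1/12
S = -1/12
C² = P²·S² = 2/7 ; C = -0.534522

−√(2/7) ≈ -0.534522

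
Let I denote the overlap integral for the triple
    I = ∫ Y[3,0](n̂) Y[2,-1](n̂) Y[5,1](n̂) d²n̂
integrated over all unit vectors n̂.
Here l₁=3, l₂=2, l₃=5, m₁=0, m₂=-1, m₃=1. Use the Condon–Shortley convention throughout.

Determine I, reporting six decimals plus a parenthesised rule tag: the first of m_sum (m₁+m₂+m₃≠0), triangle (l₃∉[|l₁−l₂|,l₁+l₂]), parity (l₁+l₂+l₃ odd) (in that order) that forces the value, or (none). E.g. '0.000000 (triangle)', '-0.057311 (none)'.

Rules hold: Σm=0, L=10 even, 1≤5≤5.
N = 7·5·11 = 385
Δ = 0!·6!·4!/11! = 1/2310
Racah Σ t=0..0: t=0:+1/144 = 1/144
⇒ 3j(3 2 5; 0 0 0)² = 10/231, sgn -1
Racah Σ t=0..0: t=0:+1/216 = 1/216
⇒ 3j(3 2 5; 0 -1 1)² = 8/231, sgn +1
4πI² = N·(3j₀)²·(3jₘ)² = 400/693
I = -1·√(0.577201/4π) = -0.21431790
No selection rule forces the value: the integral is nonzero (none).

-0.214318 (none)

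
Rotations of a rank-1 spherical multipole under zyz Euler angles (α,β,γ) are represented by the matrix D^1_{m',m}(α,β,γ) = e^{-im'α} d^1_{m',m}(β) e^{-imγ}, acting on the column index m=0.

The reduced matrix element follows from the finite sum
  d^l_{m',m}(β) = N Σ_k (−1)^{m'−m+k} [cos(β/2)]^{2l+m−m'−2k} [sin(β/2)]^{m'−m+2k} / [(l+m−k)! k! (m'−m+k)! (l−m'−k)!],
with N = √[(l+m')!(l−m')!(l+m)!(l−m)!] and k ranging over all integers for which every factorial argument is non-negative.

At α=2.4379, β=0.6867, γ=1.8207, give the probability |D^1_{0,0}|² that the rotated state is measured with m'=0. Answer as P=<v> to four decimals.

P=0.5981

First d^1_{0,0}(β=0.6867), then the phase factors e^{-i(0)α} and e^{-i(0)γ}:
Half-angle: c=0.941632, s=0.336643. N=√(1·1·1·1)=1.000000
Admissible k: 0..1 (factorial args all ≥0)
  k=0: (−1)^0·1.0000/(1)·0.9416^2·0.3366^0 = +0.886671
  k=1: (−1)^1·1.0000/(1)·0.9416^0·0.3366^2 = -0.113329
d^1_{0,0}(0.6867) = +0.886671 -0.113329 = +0.773342
|D^1_{0,0}|² = |d^1_{0,0}(β)|² = (+0.773342)² = 0.598058 (the z-rotation phases have unit modulus)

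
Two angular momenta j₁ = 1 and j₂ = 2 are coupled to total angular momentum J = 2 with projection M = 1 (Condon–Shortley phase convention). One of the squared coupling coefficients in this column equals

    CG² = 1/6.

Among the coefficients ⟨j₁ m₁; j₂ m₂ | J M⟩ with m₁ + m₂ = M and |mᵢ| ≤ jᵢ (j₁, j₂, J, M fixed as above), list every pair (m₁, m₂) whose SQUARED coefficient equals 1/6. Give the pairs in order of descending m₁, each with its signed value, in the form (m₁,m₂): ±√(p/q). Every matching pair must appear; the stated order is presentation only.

Admissible pairs with m₁+m₂ = M = 1: (-1,2), (0,1), (1,0)
  (m₁,m₂)=(1,0): CG² = 1/2, CG = +√(1/2)
  (m₁,m₂)=(0,1): CG² = 1/6, CG = −√(1/6)   ← matches the target
  (m₁,m₂)=(-1,2): CG² = 1/3, CG = −√(1/3)
Pairs with CG² = 1/6: (0,1): −√(1/6)

(0,1): −√(1/6)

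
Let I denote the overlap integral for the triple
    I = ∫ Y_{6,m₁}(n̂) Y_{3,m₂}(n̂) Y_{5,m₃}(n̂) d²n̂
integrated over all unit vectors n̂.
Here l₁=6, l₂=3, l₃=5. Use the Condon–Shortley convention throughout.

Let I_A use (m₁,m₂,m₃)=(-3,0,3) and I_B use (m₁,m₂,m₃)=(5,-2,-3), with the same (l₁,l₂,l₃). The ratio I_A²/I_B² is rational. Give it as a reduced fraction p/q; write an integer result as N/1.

Same 6,3,5: normalisation and zero-m 3j drop out of the ratio.
A: Δ: 4! 8! 2! / 15! → 1/675675; sum: t=1:−1/483840 t=2:+1/20160 t=3:−1/17280 = -1/96768; 3j²(6 3 5; -3 0 3) = Δ·Π!·Σ² = 1/1001  (sign -1)
B: Δ: 4! 8! 2! / 15! → 1/675675; sum: t=0:+1/120960 t=1:−1/483840 = 1/161280; 3j²(6 3 5; 5 -2 -3) = Δ·Π!·Σ² = 2/91  (sign +1)
I_A²/I_B² = (1/1001)/(2/91) = 1/22

1/22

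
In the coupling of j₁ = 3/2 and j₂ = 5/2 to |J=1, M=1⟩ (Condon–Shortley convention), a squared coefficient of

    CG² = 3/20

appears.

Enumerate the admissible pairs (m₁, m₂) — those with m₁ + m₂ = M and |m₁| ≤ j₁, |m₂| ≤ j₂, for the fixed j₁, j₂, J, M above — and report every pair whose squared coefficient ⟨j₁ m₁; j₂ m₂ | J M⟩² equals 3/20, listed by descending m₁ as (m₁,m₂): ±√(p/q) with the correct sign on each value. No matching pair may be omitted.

(1/2,1/2): −√(3/20)

Admissible pairs with m₁+m₂ = M = 1: (-3/2,5/2), (-1/2,3/2), (1/2,1/2), (3/2,-1/2)
  (m₁,m₂)=(3/2,-1/2): CG² = 1/20, CG = +√(1/20)
  (m₁,m₂)=(1/2,1/2): CG² = 3/20, CG = −√(3/20)   ← matches the target
  (m₁,m₂)=(-1/2,3/2): CG² = 3/10, CG = +√(3/10)
  (m₁,m₂)=(-3/2,5/2): CG² = 1/2, CG = −√(1/2)
Pairs with CG² = 3/20: (1/2,1/2): −√(3/20)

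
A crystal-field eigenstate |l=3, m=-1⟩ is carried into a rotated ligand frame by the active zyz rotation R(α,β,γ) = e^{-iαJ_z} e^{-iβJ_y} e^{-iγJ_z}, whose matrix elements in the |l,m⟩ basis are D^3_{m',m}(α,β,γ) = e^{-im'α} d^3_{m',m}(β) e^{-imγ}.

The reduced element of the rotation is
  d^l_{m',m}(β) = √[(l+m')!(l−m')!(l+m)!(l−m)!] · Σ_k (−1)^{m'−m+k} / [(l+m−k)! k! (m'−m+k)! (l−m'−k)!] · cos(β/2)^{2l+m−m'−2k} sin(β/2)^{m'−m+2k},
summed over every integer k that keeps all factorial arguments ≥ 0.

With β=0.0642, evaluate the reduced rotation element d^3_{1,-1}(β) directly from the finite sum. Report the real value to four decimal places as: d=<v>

d^3_{1,-1}(β=0.0642) via the finite sum:
With c≡cos(β/2)=0.999485 and s≡sin(β/2)=0.032094, N=[24·2·2·24]^{1/2}=48.000000
The bounds max(0,m−m')=0 and min(l+m,l−m')=2 give 3 terms
  k=0: (−1)^2·48.0000/(8)·0.9995^4·0.0321^2 = +0.006168
  k=1: (−1)^3·48.0000/(6)·0.9995^2·0.0321^4 = -0.000008
  k=2: (−1)^4·48.0000/(48)·0.9995^0·0.0321^6 = +0.000000
d^3_{1,-1}(0.0642) = +0.006168 -0.000008 +0.000000 = +0.006159

d=0.0062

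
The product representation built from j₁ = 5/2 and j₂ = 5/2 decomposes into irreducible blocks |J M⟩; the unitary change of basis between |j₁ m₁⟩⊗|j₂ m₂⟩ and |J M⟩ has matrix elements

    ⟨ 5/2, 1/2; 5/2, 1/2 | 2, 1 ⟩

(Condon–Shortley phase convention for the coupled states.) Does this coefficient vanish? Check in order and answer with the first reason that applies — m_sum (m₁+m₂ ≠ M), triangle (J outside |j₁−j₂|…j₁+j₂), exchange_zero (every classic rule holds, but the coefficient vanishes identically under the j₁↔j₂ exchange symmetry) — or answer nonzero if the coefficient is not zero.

m-sum: m₁+m₂ = 1/2+1/2 = 1, M = 1  ✓
triangle: |j₁−j₂| = 0 ≤ J = 2 ≤ j₁+j₂ = 5  ✓
exchange: j₁=j₂ and m₁=m₂, and (−1)^(j₁+j₂−J) = (−1)^3 = −1 forces ⟨j₁m₁;j₂m₂|JM⟩ = −⟨j₂m₂;j₁m₁|JM⟩ = −⟨j₁m₁;j₂m₂|JM⟩ ⇒ the coefficient vanishes identically
Racah sum check: Σ_k collapses to 0 ⇒ CG = 0

exchange_zero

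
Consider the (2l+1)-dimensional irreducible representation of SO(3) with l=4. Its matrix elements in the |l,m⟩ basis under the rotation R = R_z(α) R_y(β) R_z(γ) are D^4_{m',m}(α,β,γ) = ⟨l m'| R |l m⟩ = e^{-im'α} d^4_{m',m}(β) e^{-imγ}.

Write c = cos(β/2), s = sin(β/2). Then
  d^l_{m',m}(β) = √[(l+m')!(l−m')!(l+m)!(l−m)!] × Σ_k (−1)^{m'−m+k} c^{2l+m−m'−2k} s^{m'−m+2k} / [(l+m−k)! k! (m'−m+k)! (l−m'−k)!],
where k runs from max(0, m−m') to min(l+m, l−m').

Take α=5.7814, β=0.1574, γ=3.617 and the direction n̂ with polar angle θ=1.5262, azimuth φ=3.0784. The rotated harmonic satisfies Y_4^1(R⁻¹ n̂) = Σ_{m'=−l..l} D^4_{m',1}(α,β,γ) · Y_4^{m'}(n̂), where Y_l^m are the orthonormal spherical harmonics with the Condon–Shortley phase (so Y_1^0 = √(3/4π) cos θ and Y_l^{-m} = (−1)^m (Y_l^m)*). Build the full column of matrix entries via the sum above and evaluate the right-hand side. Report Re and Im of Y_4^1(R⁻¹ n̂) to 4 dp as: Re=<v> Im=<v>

Re=-0.1349 Im=0.0047

Need the full column D^4_{m',1} for m'=−4..4 at α=5.7814, β=0.1574, γ=3.6170.
cos(β/2)=0.996905, sin(β/2)=0.078619
d^4_{-4,1}: single k=5 term ⇒ +0.000022;  D = +0.000018+0.000014i
d^4_{-3,1}: k∈[4..5] ⇒ +0.000499 -0.000002 = +0.000497;  D = +0.000198+0.000456i
d^4_{-2,1}: k∈[3..5] ⇒ +0.006766 -0.000063 +0.000000 = +0.006703;  D = -0.000615+0.006675i
d^4_{-1,1}: k∈[2..5] ⇒ +0.060670 -0.001132 +0.000004 -0.000000 = +0.059542;  D = -0.033305+0.049356i
d^4_{0,1}: k∈[1..4] ⇒ +0.344046 -0.012838 +0.000080 -0.000000 = +0.331288;  D = -0.294550+0.151631i
d^4_{1,1}: k∈[0..3] ⇒ +0.975505 -0.091005 +0.001132 -0.000002 = +0.885629;  D = -0.885321-0.023358i
d^4_{2,1}: k∈[0..2] ⇒ -0.326391 +0.010150 -0.000042 = -0.316283;  D = +0.273185+0.159390i
d^4_{3,1}: k∈[0..1] ⇒ +0.048155 -0.000499 = +0.047656;  D = -0.024536-0.040854i
d^4_{4,1}: single k=0 term ⇒ -0.003580;  D = +0.000140+0.003578i
Y_4^{m'}(θ=1.5262,φ=3.0784) and Σ D·Y over m':
  (+0.0000+0.0000i)·(+0.4268+0.1102i)  (+0.0002+0.0005i)·(-0.0546-0.0105i)  (-0.0006+0.0067i)·(-0.3266-0.0415i)  (-0.0333+0.0494i)·(+0.0628+0.0040i)  (-0.2945+0.1516i)·(+0.3111+0.0000i)  (-0.8853-0.0234i)·(-0.0628+0.0040i)  (+0.2732+0.1594i)·(-0.3266+0.0415i)  (-0.0245-0.0409i)·(+0.0546-0.0105i)  (+0.0001+0.0036i)·(+0.4268-0.1102i)
Y_4^1(R⁻¹ n̂) = -0.134898+0.004727i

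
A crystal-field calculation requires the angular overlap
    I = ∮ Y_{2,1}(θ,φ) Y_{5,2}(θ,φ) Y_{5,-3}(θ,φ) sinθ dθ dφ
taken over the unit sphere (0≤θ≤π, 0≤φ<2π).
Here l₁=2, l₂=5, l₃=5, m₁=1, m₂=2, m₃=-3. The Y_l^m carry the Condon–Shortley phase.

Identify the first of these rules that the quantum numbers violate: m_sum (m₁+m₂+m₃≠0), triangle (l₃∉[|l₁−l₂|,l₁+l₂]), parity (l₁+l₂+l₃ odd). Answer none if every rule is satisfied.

azimuthal sum: 1 + 2 − 3 = 0  ✓
3 ≤ 5 ≤ 7 (triangle on l)  ✓
L = 2 + 5 + 5 = 12 (even)  ✓

none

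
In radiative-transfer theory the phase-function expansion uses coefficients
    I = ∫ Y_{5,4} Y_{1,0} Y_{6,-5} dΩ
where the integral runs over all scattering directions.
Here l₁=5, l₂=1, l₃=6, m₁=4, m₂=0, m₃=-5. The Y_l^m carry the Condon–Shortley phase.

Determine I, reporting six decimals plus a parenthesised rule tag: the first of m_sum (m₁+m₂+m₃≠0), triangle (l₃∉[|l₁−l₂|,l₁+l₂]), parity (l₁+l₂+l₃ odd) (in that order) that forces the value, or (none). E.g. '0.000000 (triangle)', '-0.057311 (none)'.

0.000000 (m_sum)

4 + 0 − 5 = -1 ≠ 0: azimuthal integral kills it; I = 0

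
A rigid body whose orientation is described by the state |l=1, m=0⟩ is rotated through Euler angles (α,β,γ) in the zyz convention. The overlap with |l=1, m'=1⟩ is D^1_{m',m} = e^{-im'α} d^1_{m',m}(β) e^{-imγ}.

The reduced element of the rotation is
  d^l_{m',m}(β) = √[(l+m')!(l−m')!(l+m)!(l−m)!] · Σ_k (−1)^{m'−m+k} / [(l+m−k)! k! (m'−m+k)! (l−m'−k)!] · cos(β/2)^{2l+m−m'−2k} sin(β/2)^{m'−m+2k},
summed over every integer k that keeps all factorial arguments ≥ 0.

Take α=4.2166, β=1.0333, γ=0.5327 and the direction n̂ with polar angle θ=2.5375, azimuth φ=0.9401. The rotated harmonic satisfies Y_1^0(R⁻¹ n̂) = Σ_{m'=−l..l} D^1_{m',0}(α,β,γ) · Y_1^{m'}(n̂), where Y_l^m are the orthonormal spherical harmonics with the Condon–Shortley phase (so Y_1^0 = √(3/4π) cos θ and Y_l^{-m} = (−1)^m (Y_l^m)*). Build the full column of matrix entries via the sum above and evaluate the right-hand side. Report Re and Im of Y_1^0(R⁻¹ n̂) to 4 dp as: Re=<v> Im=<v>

Re=-0.4421 Im=0.0000

Need the full column D^1_{m',0} for m'=−1..1 at α=4.2166, β=1.0333, γ=0.5327.
cos(β/2)=0.869479, sin(β/2)=0.493970
d^1_{-1,0}: single k=1 term ⇒ +0.607400;  D = -0.288956-0.534265i
d^1_{0,0}: k∈[0..1] ⇒ +0.755993 -0.244007 = +0.511987;  D = +0.511987+0.000000i
d^1_{1,0}: single k=0 term ⇒ -0.607400;  D = +0.288956-0.534265i
Y_1^{m'}(θ=2.5375,φ=0.9401) and Σ D·Y over m':
  (-0.2890-0.5343i)·(+0.1157-0.1585i)  (+0.5120+0.0000i)·(-0.4021+0.0000i)  (+0.2890-0.5343i)·(-0.1157-0.1585i)
Y_1^0(R⁻¹ n̂) = -0.442118+0.000000i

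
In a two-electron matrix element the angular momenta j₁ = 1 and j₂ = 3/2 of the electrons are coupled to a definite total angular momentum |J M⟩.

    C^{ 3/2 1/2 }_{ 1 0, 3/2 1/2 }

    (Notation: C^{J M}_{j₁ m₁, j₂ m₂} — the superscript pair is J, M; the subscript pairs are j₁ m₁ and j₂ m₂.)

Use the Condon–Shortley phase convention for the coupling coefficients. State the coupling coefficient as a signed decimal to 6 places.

triangle: 1!·1!·2!/5! = 2/120
(j±m)!: 1!·1!·2!·1!·2!·1! = 4
prefactor² = (2J+1)·Δ·N² = 4/15
  k=0: +1/(0!·1!·1!·2!·0!·0!) = 1/2
  k=1: −1/(1!·0!·0!·1!·1!·1!) = -1
Σ = -1/2  ⇒  CG² = 4/15·(-1/2)² = 1/15
CG = −√(1/15) = -0.258199

-0.258199  (= −√(1/15))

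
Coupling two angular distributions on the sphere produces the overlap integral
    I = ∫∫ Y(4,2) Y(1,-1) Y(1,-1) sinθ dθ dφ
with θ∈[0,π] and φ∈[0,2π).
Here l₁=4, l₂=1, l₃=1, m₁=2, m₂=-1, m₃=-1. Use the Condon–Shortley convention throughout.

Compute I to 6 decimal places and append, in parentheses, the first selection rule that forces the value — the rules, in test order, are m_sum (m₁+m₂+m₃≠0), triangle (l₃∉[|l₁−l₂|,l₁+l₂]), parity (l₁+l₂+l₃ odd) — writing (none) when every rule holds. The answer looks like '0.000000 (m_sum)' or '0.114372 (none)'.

l₃=1 ∉ [3,5] — triangle fails ⇒ I = 0

0.000000 (triangle)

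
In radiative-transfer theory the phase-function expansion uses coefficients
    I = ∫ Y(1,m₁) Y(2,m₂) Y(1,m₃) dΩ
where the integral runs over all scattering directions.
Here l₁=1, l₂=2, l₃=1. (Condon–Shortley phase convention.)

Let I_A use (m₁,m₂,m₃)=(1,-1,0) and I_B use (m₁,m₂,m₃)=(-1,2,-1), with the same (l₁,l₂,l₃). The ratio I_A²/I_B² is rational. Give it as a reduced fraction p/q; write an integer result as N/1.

Shared (l₁,l₂,l₃)=(1,2,1): N and (l;000)² cancel in I_A²/I_B².
A: Δ = 2!·0!·2!/5! = 1/30; Racah Σ t=0..0: t=0:+1/2 = 1/2; ⇒ 3j(1 2 1; 1 -1 0)² = 1/10, sgn -1
B: Δ = 2!·0!·2!/5! = 1/30; Racah Σ t=2..2: t=2:+1/4 = 1/4; ⇒ 3j(1 2 1; -1 2 -1)² = 1/5, sgn +1
I_A²/I_B² = (1/10)/(1/5) = 1/2

1/2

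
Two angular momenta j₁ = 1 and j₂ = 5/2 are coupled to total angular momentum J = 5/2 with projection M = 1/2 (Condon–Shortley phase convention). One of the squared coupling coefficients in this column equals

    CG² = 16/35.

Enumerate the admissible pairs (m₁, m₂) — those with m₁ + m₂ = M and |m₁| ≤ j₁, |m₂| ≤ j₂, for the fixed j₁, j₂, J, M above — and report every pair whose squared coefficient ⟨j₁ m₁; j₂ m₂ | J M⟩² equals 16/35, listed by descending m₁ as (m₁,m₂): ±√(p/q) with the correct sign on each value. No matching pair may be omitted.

Admissible pairs with m₁+m₂ = M = 1/2: (-1,3/2), (0,1/2), (1,-1/2)
  (m₁,m₂)=(1,-1/2): CG² = 18/35, CG = +√(18/35)
  (m₁,m₂)=(0,1/2): CG² = 1/35, CG = −√(1/35)
  (m₁,m₂)=(-1,3/2): CG² = 16/35, CG = −√(16/35)   ← matches the target
Pairs with CG² = 16/35: (-1,3/2): −√(16/35)

(-1,3/2): −√(16/35)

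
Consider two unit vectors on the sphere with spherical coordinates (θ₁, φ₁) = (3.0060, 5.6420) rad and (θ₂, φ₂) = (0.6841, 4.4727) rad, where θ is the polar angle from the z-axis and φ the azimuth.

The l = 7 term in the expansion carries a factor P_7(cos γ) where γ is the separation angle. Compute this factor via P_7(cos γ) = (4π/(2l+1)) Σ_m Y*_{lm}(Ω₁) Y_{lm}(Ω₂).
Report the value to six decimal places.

Term-by-term m-sum for l=7 (normalisation 4π/15 = 0.837758):
  m=-7: (-0.00000 + 0.00000j) × (0.02002 + 0.00215j) = -0.00000 + 0.00000j  (running Σ = -0.00000 + 0.00000j)
  m=-6: (0.00001 - 0.00001j) × (-0.01222 - 0.09157j) = -0.00000 - 0.00000j  (running Σ = -0.00000 - 0.00000j)
  m=-5: (-0.00019 + 0.00001j) × (-0.23457 + 0.09162j) = 0.00004 - 0.00002j  (running Σ = 0.00004 - 0.00002j)
  m=-4: (0.00199 + 0.00129j) × (0.25060 + 0.35700j) = 0.00004 + 0.00103j  (running Σ = 0.00008 + 0.00101j)
  m=-3: (-0.00718 - 0.01950j) × (0.27487 - 0.31399j) = -0.00809 - 0.00311j  (running Σ = -0.00801 - 0.00209j)
  m=-2: (-0.03612 + 0.12175j) × (-0.02223 - 0.01156j) = 0.00221 - 0.00229j  (running Σ = -0.00580 - 0.00438j)
  m=-1: (0.39004 - 0.29112j) × (0.09136 - 0.37383j) = -0.07319 - 0.17240j  (running Σ = -0.07900 - 0.17678j)
  m=0: (-0.82872 + 0.00000j) × (-0.15073 + 0.00000j) = 0.12491 + 0.00000j  (running Σ = 0.04591 - 0.17678j)
  m=1: (-0.39004 - 0.29112j) × (-0.09136 - 0.37383j) = -0.07319 + 0.17240j  (running Σ = -0.02728 - 0.00438j)
  m=2: (-0.03612 - 0.12175j) × (-0.02223 + 0.01156j) = 0.00221 + 0.00229j  (running Σ = -0.02507 - 0.00209j)
  m=3: (0.00718 - 0.01950j) × (-0.27487 - 0.31399j) = -0.00809 + 0.00311j  (running Σ = -0.03317 + 0.00101j)
  m=4: (0.00199 - 0.00129j) × (0.25060 - 0.35700j) = 0.00004 - 0.00103j  (running Σ = -0.03313 - 0.00002j)
  m=5: (0.00019 + 0.00001j) × (0.23457 + 0.09162j) = 0.00004 + 0.00002j  (running Σ = -0.03308 - 0.00000j)
  m=6: (0.00001 + 0.00001j) × (-0.01222 + 0.09157j) = -0.00000 + 0.00000j  (running Σ = -0.03309 + 0.00000j)
  m=7: (0.00000 + 0.00000j) × (-0.02002 + 0.00215j) = -0.00000 - 0.00000j  (running Σ = -0.03309 - 0.00000j)
Accumulated sum -0.03309 - 0.00000j; after 4π/(2l+1) scaling, -0.02772 - 0.00000j ⇒ P_7 = -0.027717

-0.027717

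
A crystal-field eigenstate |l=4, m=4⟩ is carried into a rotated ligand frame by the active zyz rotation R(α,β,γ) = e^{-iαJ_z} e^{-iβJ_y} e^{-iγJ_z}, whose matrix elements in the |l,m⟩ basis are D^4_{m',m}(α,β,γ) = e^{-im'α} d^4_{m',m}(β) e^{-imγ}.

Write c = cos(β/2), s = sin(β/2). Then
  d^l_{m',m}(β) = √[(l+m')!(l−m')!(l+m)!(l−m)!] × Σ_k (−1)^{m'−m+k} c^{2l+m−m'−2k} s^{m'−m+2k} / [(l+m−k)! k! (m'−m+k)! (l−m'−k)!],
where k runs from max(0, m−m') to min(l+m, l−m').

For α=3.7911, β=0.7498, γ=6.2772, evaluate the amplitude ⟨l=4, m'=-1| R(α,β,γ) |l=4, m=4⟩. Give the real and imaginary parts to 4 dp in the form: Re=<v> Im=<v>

Re=-0.0310 Im=-0.0248

D^4_{-1,4}(3.7911,0.7498,6.2772) = e^{-i·-1·3.7911}·d^4_{-1,4}(0.7498)·e^{-i·4·6.2772}. Compute d first:
With c≡cos(β/2)=0.930544 and s≡sin(β/2)=0.366179, N=[6·120·40320·1]^{1/2}=5387.986637
Admissible k: 5..5 (factorial args all ≥0)
  k=5: (−1)^0·5387.9866/(720)·0.9305^3·0.3662^5 = +0.039699
d^4_{-1,4}(0.7498) = +0.039699
Phases: e^{-i·(-1)·3.7911}=-0.796382-0.604794i, e^{-i·(4)·6.2772}=+0.999713+0.023939i ⇒ D=-0.031031-0.024759i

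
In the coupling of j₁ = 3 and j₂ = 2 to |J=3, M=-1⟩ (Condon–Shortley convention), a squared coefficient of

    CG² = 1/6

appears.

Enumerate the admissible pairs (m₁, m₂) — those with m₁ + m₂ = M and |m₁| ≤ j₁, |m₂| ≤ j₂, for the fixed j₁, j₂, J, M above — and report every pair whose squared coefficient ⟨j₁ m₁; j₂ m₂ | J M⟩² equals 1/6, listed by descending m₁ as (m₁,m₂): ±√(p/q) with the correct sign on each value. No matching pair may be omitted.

Admissible pairs with m₁+m₂ = M = -1: (-3,2), (-2,1), (-1,0), (0,-1), (1,-2)
  (m₁,m₂)=(1,-2): CG² = 2/5, CG = +√(2/5)
  (m₁,m₂)=(0,-1): CG² = 1/30, CG = −√(1/30)
  (m₁,m₂)=(-1,0): CG² = 3/20, CG = −√(3/20)
  (m₁,m₂)=(-2,1): CG² = 1/4, CG = +√(1/4)
  (m₁,m₂)=(-3,2): CG² = 1/6, CG = +√(1/6)   ← matches the target
Pairs with CG² = 1/6: (-3,2): +√(1/6)

(-3,2): +√(1/6)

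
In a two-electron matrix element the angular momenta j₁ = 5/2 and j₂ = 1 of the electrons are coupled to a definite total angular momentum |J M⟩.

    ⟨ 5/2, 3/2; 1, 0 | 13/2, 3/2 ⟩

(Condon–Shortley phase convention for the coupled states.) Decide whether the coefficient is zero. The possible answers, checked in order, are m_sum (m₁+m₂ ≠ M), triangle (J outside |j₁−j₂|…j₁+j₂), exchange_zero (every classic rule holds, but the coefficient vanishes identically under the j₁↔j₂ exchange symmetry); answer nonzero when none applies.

m-sum: m₁+m₂ = 3/2+0 = 3/2, M = 3/2  ✓
triangle: need |j₁−j₂| ≤ J ≤ j₁+j₂, i.e. J ∈ [3/2, 7/2]; J = 13/2 is outside ✗ ⇒ coefficient is 0

triangle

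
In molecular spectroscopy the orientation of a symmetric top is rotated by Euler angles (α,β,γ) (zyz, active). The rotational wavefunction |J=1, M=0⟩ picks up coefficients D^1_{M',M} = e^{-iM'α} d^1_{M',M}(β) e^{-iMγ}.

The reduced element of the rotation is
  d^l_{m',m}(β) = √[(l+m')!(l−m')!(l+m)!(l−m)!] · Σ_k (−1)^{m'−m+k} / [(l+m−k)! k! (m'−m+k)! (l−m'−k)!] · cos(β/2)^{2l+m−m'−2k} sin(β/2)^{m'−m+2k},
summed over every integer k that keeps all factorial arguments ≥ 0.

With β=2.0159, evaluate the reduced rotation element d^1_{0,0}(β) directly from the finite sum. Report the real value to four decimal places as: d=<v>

d=-0.4306

d^1_{0,0}(β=2.0159) via the finite sum:
With c≡cos(β/2)=0.533596 and s≡sin(β/2)=0.845740, N=[1·1·1·1]^{1/2}=1.000000
Admissible k: 0..1 (factorial args all ≥0)
  k=0: (−1)^0·1.0000/(1)·0.5336^2·0.8457^0 = +0.284724
  k=1: (−1)^1·1.0000/(1)·0.5336^0·0.8457^2 = -0.715276
d^1_{0,0}(2.0159) = +0.284724 -0.715276 = -0.430551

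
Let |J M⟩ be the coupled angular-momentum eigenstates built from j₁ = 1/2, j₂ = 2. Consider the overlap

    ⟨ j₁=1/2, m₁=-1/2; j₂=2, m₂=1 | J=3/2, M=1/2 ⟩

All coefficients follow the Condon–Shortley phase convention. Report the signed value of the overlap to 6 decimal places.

−√(3/5) ≈ -0.774597

j₁+j₂−J=1  J+j₁−j₂=0  J−j₁+j₂=3  j₁+j₂+J+1=5
(j₁±m₁, j₂±m₂, J±M) = (0,1,3,1,2,1)
P² = 12/5
sum k=1..1:
  [1] −1/2 = -1/2
S = -1/2
C² = P²·S² = 3/5 ; C = -0.774597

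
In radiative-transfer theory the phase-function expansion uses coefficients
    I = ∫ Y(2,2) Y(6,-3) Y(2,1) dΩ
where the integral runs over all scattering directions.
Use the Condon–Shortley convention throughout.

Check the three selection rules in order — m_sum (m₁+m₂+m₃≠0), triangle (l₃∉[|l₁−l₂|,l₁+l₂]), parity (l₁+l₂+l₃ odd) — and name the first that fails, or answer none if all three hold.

triangle

Σmᵢ = 0  ✓
l₃∈[|l₁−l₂|,l₁+l₂]=[4,8] required, l₃=2 fails  ✗
Σlᵢ = 10 ⇒ even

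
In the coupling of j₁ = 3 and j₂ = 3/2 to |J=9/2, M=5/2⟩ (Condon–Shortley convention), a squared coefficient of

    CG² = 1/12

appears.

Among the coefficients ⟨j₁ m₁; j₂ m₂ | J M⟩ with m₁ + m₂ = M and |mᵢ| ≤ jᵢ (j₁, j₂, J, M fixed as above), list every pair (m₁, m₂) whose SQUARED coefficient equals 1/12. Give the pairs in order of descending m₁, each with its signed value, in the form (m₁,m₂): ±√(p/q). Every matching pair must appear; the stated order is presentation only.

(3,-1/2): +√(1/12)

Admissible pairs with m₁+m₂ = M = 5/2: (1,3/2), (2,1/2), (3,-1/2)
  (m₁,m₂)=(3,-1/2): CG² = 1/12, CG = +√(1/12)   ← matches the target
  (m₁,m₂)=(2,1/2): CG² = 1/2, CG = +√(1/2)
  (m₁,m₂)=(1,3/2): CG² = 5/12, CG = +√(5/12)
Pairs with CG² = 1/12: (3,-1/2): +√(1/12)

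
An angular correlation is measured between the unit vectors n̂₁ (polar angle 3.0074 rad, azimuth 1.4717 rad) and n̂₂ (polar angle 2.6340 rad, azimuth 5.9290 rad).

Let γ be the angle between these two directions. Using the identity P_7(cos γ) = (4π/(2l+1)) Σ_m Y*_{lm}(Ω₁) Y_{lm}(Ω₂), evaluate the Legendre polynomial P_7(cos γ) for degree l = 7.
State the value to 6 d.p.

Term-by-term m-sum for l=7 (normalisation 4π/15 = 0.837758):
  m=-7: (-0.000000-0.000000i) × (-0.002528+0.001971i) = +0.000000+0.000000i  (running Σ = +0.000000+0.000000i)
  m=-6: (+0.000009-0.000006i) × (+0.011351-0.018336i) = -0.000000-0.000000i  (running Σ = -0.000000-0.000000i)
  m=-5: (+0.000088+0.000163i) × (-0.017672+0.087120i) = -0.000016+0.000005i  (running Σ = -0.000016+0.000005i)
  m=-4: (-0.002099+0.000879i) × (-0.038062-0.245109i) = +0.000295+0.000481i  (running Σ = +0.000280+0.000486i)
  m=-3: (-0.005907-0.019280i) × (+0.222612+0.399626i) = +0.006390-0.006652i  (running Σ = +0.006669-0.006167i)
  m=-2: (+0.122164-0.024534i) × (-0.353268-0.302645i) = -0.050582-0.028305i  (running Σ = -0.043912-0.034472i)
  m=-1: (+0.047784+0.480623i) × (+0.014137+0.005228i) = -0.001837+0.007045i  (running Σ = -0.045749-0.027427i)
  m=0: (-0.833800-0.000000i) × (+0.449555+0.000000i) = -0.374839-0.000000i  (running Σ = -0.420588-0.027427i)
  m=1: (-0.047784+0.480623i) × (-0.014137+0.005228i) = -0.001837-0.007045i  (running Σ = -0.422425-0.034472i)
  m=2: (+0.122164+0.024534i) × (-0.353268+0.302645i) = -0.050582+0.028305i  (running Σ = -0.473007-0.006167i)
  m=3: (+0.005907-0.019280i) × (-0.222612+0.399626i) = +0.006390+0.006652i  (running Σ = -0.466617+0.000486i)
  m=4: (-0.002099-0.000879i) × (-0.038062+0.245109i) = +0.000295-0.000481i  (running Σ = -0.466322+0.000005i)
  m=5: (-0.000088+0.000163i) × (+0.017672+0.087120i) = -0.000016-0.000005i  (running Σ = -0.466337-0.000000i)
  m=6: (+0.000009+0.000006i) × (+0.011351+0.018336i) = -0.000000+0.000000i  (running Σ = -0.466337+0.000000i)
  m=7: (+0.000000-0.000000i) × (+0.002528+0.001971i) = +0.000000-0.000000i  (running Σ = -0.466337-0.000000i)
Accumulated sum -0.466337-0.000000i; after 4π/(2l+1) scaling, -0.390678-0.000000i ⇒ P_7 = -0.390678

-0.390678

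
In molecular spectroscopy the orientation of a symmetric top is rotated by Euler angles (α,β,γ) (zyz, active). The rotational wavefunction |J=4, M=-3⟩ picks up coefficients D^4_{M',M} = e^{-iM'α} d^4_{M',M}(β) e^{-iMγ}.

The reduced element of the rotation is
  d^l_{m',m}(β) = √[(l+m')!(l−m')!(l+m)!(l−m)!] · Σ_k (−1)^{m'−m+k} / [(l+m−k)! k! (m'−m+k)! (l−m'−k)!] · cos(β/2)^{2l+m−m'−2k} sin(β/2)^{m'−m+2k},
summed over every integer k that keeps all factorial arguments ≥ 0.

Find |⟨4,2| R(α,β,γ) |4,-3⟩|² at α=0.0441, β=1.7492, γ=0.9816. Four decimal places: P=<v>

First d^4_{2,-3}(β=1.7492), then the phase factors e^{-i(2)α} and e^{-i(-3)γ}:
With c≡cos(β/2)=0.641304 and s≡sin(β/2)=0.767287, N=[720·2·1·5040]^{1/2}=2693.993318
Admissible k: 0..1 (factorial args all ≥0)
  k=0: (−1)^5·2693.9933/(240)·0.6413^3·0.7673^5 = -0.787347
  k=1: (−1)^6·2693.9933/(720)·0.6413^1·0.7673^7 = +0.375693
d^4_{2,-3}(1.7492) = -0.787347 +0.375693 = -0.411654
|D^4_{2,-3}|² = |d^4_{2,-3}(β)|² = (-0.411654)² = 0.169459 (the z-rotation phases have unit modulus)

P=0.1695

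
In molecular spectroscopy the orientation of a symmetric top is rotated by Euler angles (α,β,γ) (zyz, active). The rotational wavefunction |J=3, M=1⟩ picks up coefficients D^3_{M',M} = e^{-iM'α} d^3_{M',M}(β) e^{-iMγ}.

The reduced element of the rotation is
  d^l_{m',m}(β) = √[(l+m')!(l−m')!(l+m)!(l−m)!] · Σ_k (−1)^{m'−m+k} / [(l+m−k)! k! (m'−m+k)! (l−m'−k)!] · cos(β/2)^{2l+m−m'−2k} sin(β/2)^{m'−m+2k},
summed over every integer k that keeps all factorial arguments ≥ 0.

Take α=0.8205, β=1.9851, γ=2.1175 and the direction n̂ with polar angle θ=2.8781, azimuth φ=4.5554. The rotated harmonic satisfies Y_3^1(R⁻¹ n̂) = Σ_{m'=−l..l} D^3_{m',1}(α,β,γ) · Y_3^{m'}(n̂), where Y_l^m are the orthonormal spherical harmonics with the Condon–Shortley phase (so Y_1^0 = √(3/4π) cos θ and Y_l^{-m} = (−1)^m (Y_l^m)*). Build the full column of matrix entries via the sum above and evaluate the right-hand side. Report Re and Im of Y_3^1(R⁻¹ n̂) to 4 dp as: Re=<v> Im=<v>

Need the full column D^3_{m',1} for m'=−3..3 at α=0.8205, β=1.9851, γ=2.1175.
cos(β/2)=0.546556, sin(β/2)=0.837422
d^3_{-3,1}: single k=4 term ⇒ +0.568976;  D = +0.535641+0.191890i
d^3_{-2,1}: k∈[3..4] ⇒ +0.606413 -0.711800 = -0.105387;  D = -0.093647+0.048338i
d^3_{-1,1}: k∈[2..4] ⇒ +0.375474 -1.175271 +0.344880 = -0.454917;  D = -0.123004+0.437972i
d^3_{0,1}: k∈[1..3] ⇒ +0.141485 -0.996438 +0.779737 = -0.075216;  D = +0.039103+0.064252i
d^3_{1,1}: k∈[0..2] ⇒ +0.026657 -0.500632 +0.881453 = +0.407478;  D = -0.399062-0.082388i
d^3_{2,1}: k∈[0..1] ⇒ -0.129157 +0.606413 = +0.477255;  D = -0.389284+0.276100i
d^3_{3,1}: single k=0 term ⇒ +0.242367;  D = -0.032233+0.240214i
Y_3^{m'}(θ=2.8781,φ=4.5554) and Σ D·Y over m':
  (+0.5356+0.1919i)·(+0.0033-0.0066i)  (-0.0936+0.0483i)·(+0.0637+0.0207i)  (-0.1230+0.4380i)·(-0.0482+0.3044i)  (+0.0391+0.0643i)·(-0.5984+0.0000i)  (-0.3991-0.0824i)·(+0.0482+0.3044i)  (-0.3893+0.2761i)·(+0.0637-0.0207i)  (-0.0322+0.2402i)·(-0.0033-0.0066i)
Y_3^1(R⁻¹ n̂) = -0.166220-0.199113i

Re=-0.1662 Im=-0.1991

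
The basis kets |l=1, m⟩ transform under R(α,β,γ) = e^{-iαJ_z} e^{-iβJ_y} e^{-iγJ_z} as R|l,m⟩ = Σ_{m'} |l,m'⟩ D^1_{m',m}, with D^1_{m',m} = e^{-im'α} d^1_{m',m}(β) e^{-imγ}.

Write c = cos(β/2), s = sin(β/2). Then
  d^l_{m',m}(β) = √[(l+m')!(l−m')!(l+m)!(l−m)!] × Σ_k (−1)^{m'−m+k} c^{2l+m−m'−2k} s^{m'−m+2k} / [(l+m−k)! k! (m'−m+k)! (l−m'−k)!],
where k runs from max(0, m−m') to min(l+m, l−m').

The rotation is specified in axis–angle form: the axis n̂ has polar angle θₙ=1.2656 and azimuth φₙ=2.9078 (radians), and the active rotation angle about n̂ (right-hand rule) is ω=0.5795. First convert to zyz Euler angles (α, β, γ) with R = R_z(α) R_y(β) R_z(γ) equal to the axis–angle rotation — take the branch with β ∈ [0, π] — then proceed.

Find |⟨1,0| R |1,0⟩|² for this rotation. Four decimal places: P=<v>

P=0.7250

Axis–angle → zyz. n̂ = (sinθₙcosφₙ, sinθₙsinφₙ, cosθₙ) = (-0.927840, +0.220963, +0.300480), ω = 0.5795.
R = I cosω + sinω [n̂]ₓ + (1−cosω) n̂n̂ᵀ gives
  R = [+0.977288, -0.198017, +0.075483; +0.131073, +0.844708, +0.518930; -0.166518, -0.497251, +0.851477]
β = atan2(√(R₁₃²+R₂₃²), R₃₃) = 0.552000; α = atan2(R₂₃, R₁₃) mod 2π = 1.426351; γ = atan2(R₃₂, −R₃₁) mod 2π = 5.035529
D^1_{0,0}(1.4264,0.5520,5.0355) = e^{-i·0·1.4264}·d^1_{0,0}(0.5520)·e^{-i·0·5.0355}. Compute d first:
c=cos(0.552000/2)=0.962153, s=sin(0.552000/2)=0.272509; N=√[1·1·1·1]=1.000000
The bounds max(0,m−m')=0 and min(l+m,l−m')=1 give 2 terms
  k=0: (−1)^0·1.0000/(1)·0.9622^2·0.2725^0 = +0.925739
  k=1: (−1)^1·1.0000/(1)·0.9622^0·0.2725^2 = -0.074261
d^1_{0,0}(0.5520) = +0.925739 -0.074261 = +0.851477
|D^1_{0,0}|² = |d^1_{0,0}(β)|² = (+0.851477)² = 0.725014 (the z-rotation phases have unit modulus)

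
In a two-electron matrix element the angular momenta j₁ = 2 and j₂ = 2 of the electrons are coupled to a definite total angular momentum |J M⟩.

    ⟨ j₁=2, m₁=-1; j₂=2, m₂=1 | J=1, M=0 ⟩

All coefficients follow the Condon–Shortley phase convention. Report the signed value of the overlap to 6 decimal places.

√[3·3!1!1!/6! · 1!3!3!1!1!1!] = √(9/10)
  +(−1)^2/∏(2,1,1,1,0,0)! = 1/2  (running 1/2)
  +(−1)^3/∏(3,0,0,0,1,1)! = -1/6  (running 1/3)
⟨..|..⟩ = √(9/10)·(1/3) = +0.316228

+0.316228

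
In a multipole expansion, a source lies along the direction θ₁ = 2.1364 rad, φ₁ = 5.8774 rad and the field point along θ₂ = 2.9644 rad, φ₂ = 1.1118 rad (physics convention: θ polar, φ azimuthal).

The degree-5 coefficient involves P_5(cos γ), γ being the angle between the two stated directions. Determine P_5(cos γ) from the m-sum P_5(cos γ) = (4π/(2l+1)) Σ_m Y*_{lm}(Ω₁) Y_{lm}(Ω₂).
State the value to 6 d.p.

Term-by-term m-sum for l=5 (normalisation 4π/11 = 1.142397):
  m=-5: (-0.088049-0.178555i) × (+0.000059+0.000052i) = +0.000004-0.000015i  (running Σ = +0.000004-0.000015i)
  m=-4: (+0.020909+0.399086i) × (+0.000366-0.001346i) = +0.000545+0.000118i  (running Σ = +0.000549+0.000103i)
  m=-3: (+0.114207-0.309561i) × (-0.014353+0.002817i) = -0.000767+0.004765i  (running Σ = -0.000218+0.004867i)
  m=-2: (+0.061656-0.064970i) × (+0.060033+0.078511i) = +0.008802+0.000940i  (running Σ = +0.008584+0.005808i)
  m=-1: (-0.320163+0.137551i) × (+0.178846-0.361890i) = -0.007481+0.140464i  (running Σ = +0.001103+0.146272i)
  m=0: (-0.005762-0.000000i) × (-0.727656+0.000000i) = +0.004193+0.000000i  (running Σ = +0.005296+0.146272i)
  m=1: (+0.320163+0.137551i) × (-0.178846-0.361890i) = -0.007481-0.140464i  (running Σ = -0.002186+0.005808i)
  m=2: (+0.061656+0.064970i) × (+0.060033-0.078511i) = +0.008802-0.000940i  (running Σ = +0.006616+0.004867i)
  m=3: (-0.114207-0.309561i) × (+0.014353+0.002817i) = -0.000767-0.004765i  (running Σ = +0.005849+0.000103i)
  m=4: (+0.020909-0.399086i) × (+0.000366+0.001346i) = +0.000545-0.000118i  (running Σ = +0.006394-0.000015i)
  m=5: (+0.088049-0.178555i) × (-0.000059+0.000052i) = +0.000004+0.000015i  (running Σ = +0.006398-0.000000i)
Accumulated sum +0.006398-0.000000i; after 4π/(2l+1) scaling, +0.007309-0.000000i ⇒ P_5 = 0.007309

0.007309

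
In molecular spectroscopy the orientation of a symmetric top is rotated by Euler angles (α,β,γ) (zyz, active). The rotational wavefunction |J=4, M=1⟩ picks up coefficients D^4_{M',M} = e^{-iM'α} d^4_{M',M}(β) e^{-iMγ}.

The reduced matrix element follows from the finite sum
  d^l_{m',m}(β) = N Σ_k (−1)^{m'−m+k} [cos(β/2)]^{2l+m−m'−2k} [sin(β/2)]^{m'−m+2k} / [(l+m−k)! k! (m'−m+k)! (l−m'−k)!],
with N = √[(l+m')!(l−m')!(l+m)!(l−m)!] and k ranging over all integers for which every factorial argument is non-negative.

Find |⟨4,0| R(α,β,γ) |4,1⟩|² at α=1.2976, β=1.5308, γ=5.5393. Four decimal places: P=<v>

D^4_{0,1}(1.2976,1.5308,5.5393) = e^{-i·0·1.2976}·d^4_{0,1}(1.5308)·e^{-i·1·5.5393}. Compute d first:
Half-angle: c=0.721105, s=0.692825. N=√(24·24·120·6)=643.987578
k∈{1,2,3,4} keeps every argument non-negative
  k=1: (−1)^0·643.9876/(144)·0.7211^7·0.6928^1 = +0.314145
  k=2: (−1)^1·643.9876/(24)·0.7211^5·0.6928^3 = -1.739928
  k=3: (−1)^2·643.9876/(24)·0.7211^3·0.6928^5 = +1.606133
  k=4: (−1)^3·643.9876/(144)·0.7211^1·0.6928^7 = -0.247105
d^4_{0,1}(1.5308) = +0.314145 -1.739928 +1.606133 -0.247105 = -0.066754
|D^4_{0,1}|² = |d^4_{0,1}(β)|² = (-0.066754)² = 0.004456 (the z-rotation phases have unit modulus)

P=0.0045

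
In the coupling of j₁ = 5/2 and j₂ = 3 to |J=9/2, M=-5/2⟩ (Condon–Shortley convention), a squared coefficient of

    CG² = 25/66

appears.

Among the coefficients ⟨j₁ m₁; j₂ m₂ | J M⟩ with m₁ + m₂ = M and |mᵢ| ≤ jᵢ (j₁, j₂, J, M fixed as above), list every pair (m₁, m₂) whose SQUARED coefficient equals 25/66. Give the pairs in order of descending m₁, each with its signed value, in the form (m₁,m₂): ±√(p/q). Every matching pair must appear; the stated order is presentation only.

Admissible pairs with m₁+m₂ = M = -5/2: (-5/2,0), (-3/2,-1), (-1/2,-2), (1/2,-3)
  (m₁,m₂)=(1/2,-3): CG² = 3/11, CG = +√(3/11)
  (m₁,m₂)=(-1/2,-2): CG² = 49/198, CG = +√(49/198)
  (m₁,m₂)=(-3/2,-1): CG² = 10/99, CG = −√(10/99)
  (m₁,m₂)=(-5/2,0): CG² = 25/66, CG = −√(25/66)   ← matches the target
Pairs with CG² = 25/66: (-5/2,0): −√(25/66)

(-5/2,0): −√(25/66)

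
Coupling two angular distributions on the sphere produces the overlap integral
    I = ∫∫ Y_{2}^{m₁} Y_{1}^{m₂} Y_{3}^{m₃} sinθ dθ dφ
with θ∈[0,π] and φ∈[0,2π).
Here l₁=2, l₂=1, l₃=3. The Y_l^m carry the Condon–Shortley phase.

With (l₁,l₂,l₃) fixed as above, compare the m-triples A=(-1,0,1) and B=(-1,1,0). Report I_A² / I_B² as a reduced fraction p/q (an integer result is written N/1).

Same 2,1,3: normalisation and zero-m 3j drop out of the ratio.
A: Δ: 0! 4! 2! / 7! → 1/105; sum: t=0:+1/6 = 1/6; 3j²(2 1 3; -1 0 1) = Δ·Π!·Σ² = 8/105  (sign +1)
B: Δ: 0! 4! 2! / 7! → 1/105; sum: t=0:+1/12 = 1/12; 3j²(2 1 3; -1 1 0) = Δ·Π!·Σ² = 1/35  (sign -1)
I_A²/I_B² = (8/105)/(1/35) = 8/3

8/3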